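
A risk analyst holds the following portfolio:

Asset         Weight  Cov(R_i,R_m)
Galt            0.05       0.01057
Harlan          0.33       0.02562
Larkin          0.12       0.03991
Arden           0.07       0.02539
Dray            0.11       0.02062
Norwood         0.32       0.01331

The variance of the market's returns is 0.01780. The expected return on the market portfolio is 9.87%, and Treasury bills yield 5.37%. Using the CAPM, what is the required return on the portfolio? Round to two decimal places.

β_Galt = 0.01057 / 0.01780 = 0.5938
β_Harlan = 0.02562 / 0.01780 = 1.4393
β_Larkin = 0.03991 / 0.01780 = 2.2421
β_Arden = 0.02539 / 0.01780 = 1.4264
β_Dray = 0.02062 / 0.01780 = 1.1584
β_Norwood = 0.01331 / 0.01780 = 0.7478
β_P = Σ w_i β_i = 0.05×0.5938 + 0.33×1.4393 + 0.12×2.2421 + 0.07×1.4264 + 0.11×1.1584 + 0.32×0.7478 = 1.2403
MRP = 9.87% − 5.37% = 4.50%
E(R_P) = R_f + β_P × MRP = 5.37% + 1.2403 × 4.50% = 10.95%

10.95%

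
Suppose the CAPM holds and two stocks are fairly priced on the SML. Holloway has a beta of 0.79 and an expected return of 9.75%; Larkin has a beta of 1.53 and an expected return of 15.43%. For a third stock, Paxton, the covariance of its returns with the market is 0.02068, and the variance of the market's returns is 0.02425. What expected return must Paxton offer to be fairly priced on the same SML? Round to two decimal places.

10.23%

MRP = (15.43% − 9.75%) / (1.53 − 0.79) = 7.6757%
R_f = 9.75% − 0.79 × 7.6757% = 3.6862%
β_Paxton = Cov / Var(R_m) = 0.02068 / 0.02425 = 0.8528
E(R_Paxton) = R_f + β × MRP = 3.6862% + 0.8528 × 7.6757% = 10.23%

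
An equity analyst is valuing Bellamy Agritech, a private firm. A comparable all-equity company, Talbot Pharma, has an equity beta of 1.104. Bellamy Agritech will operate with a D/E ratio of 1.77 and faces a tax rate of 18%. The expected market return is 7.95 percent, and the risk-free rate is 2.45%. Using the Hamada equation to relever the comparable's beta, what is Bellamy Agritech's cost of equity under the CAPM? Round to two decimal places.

β_L = β_U × [1 + (1 − t)(D/E)] = 1.104 × [1 + (1 − 0.18) × 1.77]
    = 1.104 × [1 + 0.82 × 1.77] = 1.104 × 2.4514 = 2.7063
MRP = 7.95% − 2.45% = 5.50%
E(R) = R_f + β_L × MRP = 2.45% + 2.7063 × 5.50% = 17.33%

17.33%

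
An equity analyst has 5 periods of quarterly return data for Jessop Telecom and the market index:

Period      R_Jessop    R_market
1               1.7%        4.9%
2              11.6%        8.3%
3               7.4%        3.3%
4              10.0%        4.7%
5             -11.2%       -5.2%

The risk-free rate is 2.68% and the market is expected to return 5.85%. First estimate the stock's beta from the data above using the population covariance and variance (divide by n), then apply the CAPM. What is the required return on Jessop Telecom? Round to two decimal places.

8.04%

Mean R_i = (1.7 + 11.6 + 7.4 + 10.0 − 11.2) / 5 = 3.9000%
Mean R_m = (4.9 + 8.3 + 3.3 + 4.7 − 5.2) / 5 = 3.2000%
Σ(R_i − R̄_i)(R_m − R̄_m) = 171.8700  ⇒  Cov = 171.8700 / 5 = 34.3740
Σ(R_m − R̄_m)² = 101.7200  ⇒  Var(R_m) = 101.7200 / 5 = 20.3440
β = Cov / Var(R_m) = 34.3740 / 20.3440 = 1.6896
MRP = 5.85% − 2.68% = 3.17%
E(R) = R_f + β × MRP = 2.68% + 1.6896 × 3.17% = 8.04%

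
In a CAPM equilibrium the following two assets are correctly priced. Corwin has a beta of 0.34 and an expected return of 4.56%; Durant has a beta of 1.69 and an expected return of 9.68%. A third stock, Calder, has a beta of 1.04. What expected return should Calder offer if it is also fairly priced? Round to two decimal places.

7.21%

MRP (SML slope) = (9.68% − 4.56%) / (1.69 − 0.34) = 5.12% / 1.35 = 3.7926%
R_f (intercept) = 4.56% − 0.34 × 3.7926% = 3.2705%
E(R_Calder) = R_f + β × MRP = 3.2705% + 1.04 × 3.7926% = 7.21%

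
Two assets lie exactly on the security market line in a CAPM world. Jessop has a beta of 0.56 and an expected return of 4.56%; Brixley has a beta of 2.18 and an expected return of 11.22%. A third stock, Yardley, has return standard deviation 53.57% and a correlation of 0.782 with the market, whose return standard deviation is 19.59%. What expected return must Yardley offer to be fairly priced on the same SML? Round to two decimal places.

11.05%

MRP = (11.22% − 4.56%) / (2.18 − 0.56) = 4.1111%
R_f = 4.56% − 0.56 × 4.1111% = 2.2578%
β_Yardley = ρ·σ_i/σ_m = 0.782 × 53.57 / 19.59 = 2.1384
E(R_Yardley) = R_f + β × MRP = 2.2578% + 2.1384 × 4.1111% = 11.05%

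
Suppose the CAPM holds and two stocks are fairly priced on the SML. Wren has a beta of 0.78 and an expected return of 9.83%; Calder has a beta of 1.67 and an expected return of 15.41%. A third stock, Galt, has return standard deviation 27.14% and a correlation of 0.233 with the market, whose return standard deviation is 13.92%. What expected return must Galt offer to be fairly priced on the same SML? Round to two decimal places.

MRP = (15.41% − 9.83%) / (1.67 − 0.78) = 6.2697%
R_f = 9.83% − 0.78 × 6.2697% = 4.9396%
β_Galt = ρ·σ_i/σ_m = 0.233 × 27.14 / 13.92 = 0.4543
E(R_Galt) = R_f + β × MRP = 4.9396% + 0.4543 × 6.2697% = 7.79%

7.79%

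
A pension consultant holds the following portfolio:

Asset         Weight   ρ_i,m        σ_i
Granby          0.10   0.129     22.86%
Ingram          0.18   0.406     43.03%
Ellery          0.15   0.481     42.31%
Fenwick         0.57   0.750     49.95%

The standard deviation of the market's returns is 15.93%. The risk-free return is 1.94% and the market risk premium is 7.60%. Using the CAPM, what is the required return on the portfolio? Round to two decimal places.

β_Granby = 0.129 × 22.86% / 15.93% = 0.1851
β_Ingram = 0.406 × 43.03% / 15.93% = 1.0967
β_Ellery = 0.481 × 42.31% / 15.93% = 1.2775
β_Fenwick = 0.750 × 49.95% / 15.93% = 2.3517
β_P = Σ w_i β_i = 0.10×0.1851 + 0.18×1.0967 + 0.15×1.2775 + 0.57×2.3517 = 1.7480
E(R_P) = R_f + β_P × MRP = 1.94% + 1.7480 × 7.60% = 15.22%

15.22%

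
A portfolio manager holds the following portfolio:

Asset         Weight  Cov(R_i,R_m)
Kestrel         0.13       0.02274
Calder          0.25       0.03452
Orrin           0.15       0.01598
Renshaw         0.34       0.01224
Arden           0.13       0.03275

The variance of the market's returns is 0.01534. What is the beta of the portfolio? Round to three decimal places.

1.460

β_Kestrel = 0.02274 / 0.01534 = 1.4824
β_Calder = 0.03452 / 0.01534 = 2.2503
β_Orrin = 0.01598 / 0.01534 = 1.0417
β_Renshaw = 0.01224 / 0.01534 = 0.7979
β_Arden = 0.03275 / 0.01534 = 2.1349
β_P = Σ w_i β_i = 0.13×1.4824 + 0.25×2.2503 + 0.15×1.0417 + 0.34×0.7979 + 0.13×2.1349 = 1.4604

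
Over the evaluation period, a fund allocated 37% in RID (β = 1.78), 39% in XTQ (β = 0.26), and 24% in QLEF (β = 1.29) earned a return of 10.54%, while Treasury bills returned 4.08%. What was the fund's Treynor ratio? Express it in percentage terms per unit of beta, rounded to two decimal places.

6.04%

β_P = 0.37×1.78 + 0.39×0.26 + 0.24×1.29 = 1.0696
Treynor = (R_P − R_f) / β_P = (10.54% − 4.08%) / 1.0696 = 6.46% / 1.0696 = 6.04%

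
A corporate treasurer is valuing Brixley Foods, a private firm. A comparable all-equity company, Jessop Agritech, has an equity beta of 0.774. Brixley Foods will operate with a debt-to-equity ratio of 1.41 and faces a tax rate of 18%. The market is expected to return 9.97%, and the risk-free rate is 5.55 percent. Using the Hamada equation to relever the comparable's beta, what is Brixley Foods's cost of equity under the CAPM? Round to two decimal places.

12.93%

β_L = β_U × [1 + (1 − t)(D/E)] = 0.774 × [1 + (1 − 0.18) × 1.41]
    = 0.774 × [1 + 0.82 × 1.41] = 0.774 × 2.1562 = 1.6689
MRP = 9.97% − 5.55% = 4.42%
E(R) = R_f + β_L × MRP = 5.55% + 1.6689 × 4.42% = 12.93%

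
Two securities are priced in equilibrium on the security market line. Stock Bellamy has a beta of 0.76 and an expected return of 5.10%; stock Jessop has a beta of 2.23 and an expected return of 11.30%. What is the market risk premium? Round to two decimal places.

4.22%

Both satisfy E(R) = R_f + β·MRP, so the slope of the SML is
MRP = (11.30% − 5.10%) / (2.23 − 0.76) = 6.20% / 1.47 = 4.2177%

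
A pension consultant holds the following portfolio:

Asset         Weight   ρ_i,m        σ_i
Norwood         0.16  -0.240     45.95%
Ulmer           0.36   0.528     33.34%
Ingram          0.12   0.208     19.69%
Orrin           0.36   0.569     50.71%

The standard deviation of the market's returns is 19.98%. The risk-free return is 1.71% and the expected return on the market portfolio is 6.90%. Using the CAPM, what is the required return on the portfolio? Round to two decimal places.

5.72%

β_Norwood = -0.240 × 45.95% / 19.98% = -0.5520
β_Ulmer = 0.528 × 33.34% / 19.98% = 0.8811
β_Ingram = 0.208 × 19.69% / 19.98% = 0.2050
β_Orrin = 0.569 × 50.71% / 19.98% = 1.4441
β_P = Σ w_i β_i = 0.16×-0.5520 + 0.36×0.8811 + 0.12×0.2050 + 0.36×1.4441 = 0.7734
MRP = 6.90% − 1.71% = 5.19%
E(R_P) = R_f + β_P × MRP = 1.71% + 0.7734 × 5.19% = 5.72%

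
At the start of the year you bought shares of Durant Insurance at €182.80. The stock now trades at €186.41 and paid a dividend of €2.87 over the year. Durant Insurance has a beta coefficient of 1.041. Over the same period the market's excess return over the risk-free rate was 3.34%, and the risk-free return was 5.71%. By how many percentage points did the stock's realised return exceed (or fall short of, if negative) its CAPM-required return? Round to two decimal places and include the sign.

Realised HPR = (P1 + D1 − P0) / P0 = (186.41 + 2.87 − 182.80) / 182.80 = 6.48 / 182.80 = 3.5449%
CAPM required = R_f + β·MRP = 5.71% + 1.041 × 3.34% = 9.18694%
α = realised − required = 3.5449% − 9.18694% = -5.64%

-5.64%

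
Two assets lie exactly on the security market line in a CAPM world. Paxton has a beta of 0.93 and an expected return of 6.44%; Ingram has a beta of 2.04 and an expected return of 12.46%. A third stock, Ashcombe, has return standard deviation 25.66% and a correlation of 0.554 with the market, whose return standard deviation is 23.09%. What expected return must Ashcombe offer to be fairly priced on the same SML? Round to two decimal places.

MRP = (12.46% − 6.44%) / (2.04 − 0.93) = 5.4234%
R_f = 6.44% − 0.93 × 5.4234% = 1.3962%
β_Ashcombe = ρ·σ_i/σ_m = 0.554 × 25.66 / 23.09 = 0.6157
E(R_Ashcombe) = R_f + β × MRP = 1.3962% + 0.6157 × 5.4234% = 4.74%

4.74%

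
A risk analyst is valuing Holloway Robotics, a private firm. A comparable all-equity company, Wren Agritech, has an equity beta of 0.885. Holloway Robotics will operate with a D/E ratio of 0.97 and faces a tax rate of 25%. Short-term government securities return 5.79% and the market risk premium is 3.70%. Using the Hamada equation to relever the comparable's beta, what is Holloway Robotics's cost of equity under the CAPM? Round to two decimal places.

11.45%

β_L = β_U × [1 + (1 − t)(D/E)] = 0.885 × [1 + (1 − 0.25) × 0.97]
    = 0.885 × [1 + 0.75 × 0.97] = 0.885 × 1.7275 = 1.5288
E(R) = R_f + β_L × MRP = 5.79% + 1.5288 × 3.70% = 11.45%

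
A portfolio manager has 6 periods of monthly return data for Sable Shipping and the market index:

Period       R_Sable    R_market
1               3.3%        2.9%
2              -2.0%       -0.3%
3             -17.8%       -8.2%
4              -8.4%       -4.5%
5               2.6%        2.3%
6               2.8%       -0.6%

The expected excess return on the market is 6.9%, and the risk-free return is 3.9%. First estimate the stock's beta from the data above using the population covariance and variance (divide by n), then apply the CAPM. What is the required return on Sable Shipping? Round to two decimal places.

17.02%

Mean R_i = (3.3 − 2.0 − 17.8 − 8.4 + 2.6 + 2.8) / 6 = -3.2500%
Mean R_m = (2.9 − 0.3 − 8.2 − 4.5 + 2.3 − 0.6) / 6 = -1.4000%
Σ(R_i − R̄_i)(R_m − R̄_m) = 170.9300  ⇒  Cov = 170.9300 / 6 = 28.4883
Σ(R_m − R̄_m)² = 89.8800  ⇒  Var(R_m) = 89.8800 / 6 = 14.9800
β = Cov / Var(R_m) = 28.4883 / 14.9800 = 1.9018
E(R) = R_f + β × MRP = 3.9% + 1.9018 × 6.9% = 17.02%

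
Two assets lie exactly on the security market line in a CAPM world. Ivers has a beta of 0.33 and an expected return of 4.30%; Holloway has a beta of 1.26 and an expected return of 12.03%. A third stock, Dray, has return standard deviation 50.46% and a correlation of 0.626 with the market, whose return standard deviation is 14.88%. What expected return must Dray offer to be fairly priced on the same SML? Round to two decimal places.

19.20%

MRP = (12.03% − 4.30%) / (1.26 − 0.33) = 8.3118%
R_f = 4.30% − 0.33 × 8.3118% = 1.5571%
β_Dray = ρ·σ_i/σ_m = 0.626 × 50.46 / 14.88 = 2.1228
E(R_Dray) = R_f + β × MRP = 1.5571% + 2.1228 × 8.3118% = 19.20%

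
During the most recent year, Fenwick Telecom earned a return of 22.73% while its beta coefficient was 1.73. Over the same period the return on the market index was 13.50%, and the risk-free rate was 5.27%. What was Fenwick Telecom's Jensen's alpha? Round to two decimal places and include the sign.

+3.22%

Market excess return = 13.50% − 5.27% = 8.23%
CAPM benchmark = R_f + β(R_m − R_f) = 5.27% + 1.73 × 8.23% = 19.5079%
α = actual − benchmark = 22.73% − 19.5079% = +3.22%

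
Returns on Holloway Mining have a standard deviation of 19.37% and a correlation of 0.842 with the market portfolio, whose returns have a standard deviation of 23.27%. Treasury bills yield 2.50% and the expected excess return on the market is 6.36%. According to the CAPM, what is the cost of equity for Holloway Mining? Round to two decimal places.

β = ρ × σ_i / σ_m = 0.842 × 19.37% / 23.27% = 0.7009
E(R) = 2.50% + 0.7009 × 6.36% = 6.96%

6.96%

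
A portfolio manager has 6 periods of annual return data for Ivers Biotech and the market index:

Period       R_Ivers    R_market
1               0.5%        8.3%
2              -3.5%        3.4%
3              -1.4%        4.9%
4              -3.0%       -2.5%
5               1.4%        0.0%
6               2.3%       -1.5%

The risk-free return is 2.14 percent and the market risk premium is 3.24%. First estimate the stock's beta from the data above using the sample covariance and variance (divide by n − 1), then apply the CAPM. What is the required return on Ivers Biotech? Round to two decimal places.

Mean R_i = (0.5 − 3.5 − 1.4 − 3.0 + 1.4 + 2.3) / 6 = -0.6167%
Mean R_m = (8.3 + 3.4 + 4.9 − 2.5 + 0.0 − 1.5) / 6 = 2.1000%
Σ(R_i − R̄_i)(R_m − R̄_m) = -2.7900  ⇒  Cov = -2.7900 / 5 = -0.5580
Σ(R_m − R̄_m)² = 86.5000  ⇒  Var(R_m) = 86.5000 / 5 = 17.3000
β = Cov / Var(R_m) = -0.5580 / 17.3000 = -0.0323
E(R) = R_f + β × MRP = 2.14% + -0.0323 × 3.24% = 2.04%

2.04%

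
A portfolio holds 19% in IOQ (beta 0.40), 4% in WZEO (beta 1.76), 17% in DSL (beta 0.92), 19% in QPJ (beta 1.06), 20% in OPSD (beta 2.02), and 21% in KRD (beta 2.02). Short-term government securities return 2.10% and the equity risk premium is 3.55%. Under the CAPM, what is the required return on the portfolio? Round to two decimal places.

6.83%

β_P = Σ w_i β_i = 0.19×0.40 + 0.04×1.76 + 0.17×0.92 + 0.19×1.06 + 0.20×2.02 + 0.21×2.02 = 1.3324
E(R_P) = R_f + β_P × MRP = 2.10% + 1.3324 × 3.55% = 6.83%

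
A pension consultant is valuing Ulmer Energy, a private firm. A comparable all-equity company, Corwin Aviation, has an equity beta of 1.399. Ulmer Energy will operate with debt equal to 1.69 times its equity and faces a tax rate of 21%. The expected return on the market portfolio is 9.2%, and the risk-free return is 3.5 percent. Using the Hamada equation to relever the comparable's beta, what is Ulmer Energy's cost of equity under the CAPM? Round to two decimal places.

22.12%

β_L = β_U × [1 + (1 − t)(D/E)] = 1.399 × [1 + (1 − 0.21) × 1.69]
    = 1.399 × [1 + 0.79 × 1.69] = 1.399 × 2.3351 = 3.2668
MRP = 9.2% − 3.5% = 5.70%
E(R) = R_f + β_L × MRP = 3.5% + 3.2668 × 5.7% = 22.12%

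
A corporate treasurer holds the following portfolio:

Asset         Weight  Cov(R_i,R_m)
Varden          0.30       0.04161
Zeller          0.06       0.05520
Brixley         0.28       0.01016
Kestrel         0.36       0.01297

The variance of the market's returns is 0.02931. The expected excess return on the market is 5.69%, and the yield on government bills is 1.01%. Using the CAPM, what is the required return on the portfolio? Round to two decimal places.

5.54%

β_Varden = 0.04161 / 0.02931 = 1.4197
β_Zeller = 0.05520 / 0.02931 = 1.8833
β_Brixley = 0.01016 / 0.02931 = 0.3466
β_Kestrel = 0.01297 / 0.02931 = 0.4425
β_P = Σ w_i β_i = 0.30×1.4197 + 0.06×1.8833 + 0.28×0.3466 + 0.36×0.4425 = 0.7953
E(R_P) = R_f + β_P × MRP = 1.01% + 0.7953 × 5.69% = 5.54%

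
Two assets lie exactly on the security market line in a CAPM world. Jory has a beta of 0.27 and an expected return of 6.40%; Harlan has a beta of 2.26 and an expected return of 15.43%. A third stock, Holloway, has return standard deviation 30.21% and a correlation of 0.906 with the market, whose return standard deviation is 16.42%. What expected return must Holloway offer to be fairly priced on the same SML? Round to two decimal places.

MRP = (15.43% − 6.40%) / (2.26 − 0.27) = 4.5377%
R_f = 6.40% − 0.27 × 4.5377% = 5.1748%
β_Holloway = ρ·σ_i/σ_m = 0.906 × 30.21 / 16.42 = 1.6669
E(R_Holloway) = R_f + β × MRP = 5.1748% + 1.6669 × 4.5377% = 12.74%

12.74%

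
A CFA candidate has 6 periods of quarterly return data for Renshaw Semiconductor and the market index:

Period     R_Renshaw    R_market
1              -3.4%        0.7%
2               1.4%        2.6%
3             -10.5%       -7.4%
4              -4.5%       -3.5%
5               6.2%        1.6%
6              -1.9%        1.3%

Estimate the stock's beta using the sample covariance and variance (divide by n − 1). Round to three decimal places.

1.232

Mean R_i = (-3.4 + 1.4 − 10.5 − 4.5 + 6.2 − 1.9) / 6 = -2.1167%
Mean R_m = (0.7 + 2.6 − 7.4 − 3.5 + 1.6 + 1.3) / 6 = -0.7833%
Σ(R_i − R̄_i)(R_m − R̄_m) = 92.2117  ⇒  Cov = 92.2117 / 5 = 18.4423
Σ(R_m − R̄_m)² = 74.8283  ⇒  Var(R_m) = 74.8283 / 5 = 14.9657
β = Cov / Var(R_m) = 18.4423 / 14.9657 = 1.2323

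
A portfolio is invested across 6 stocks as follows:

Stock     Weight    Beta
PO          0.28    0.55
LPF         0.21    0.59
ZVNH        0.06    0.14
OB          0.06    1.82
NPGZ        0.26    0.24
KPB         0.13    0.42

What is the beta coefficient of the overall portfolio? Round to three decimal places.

0.513

β_P = Σ w_i β_i = 0.28×0.55 + 0.21×0.59 + 0.06×0.14 + 0.06×1.82 + 0.26×0.24 + 0.13×0.42 = 0.5125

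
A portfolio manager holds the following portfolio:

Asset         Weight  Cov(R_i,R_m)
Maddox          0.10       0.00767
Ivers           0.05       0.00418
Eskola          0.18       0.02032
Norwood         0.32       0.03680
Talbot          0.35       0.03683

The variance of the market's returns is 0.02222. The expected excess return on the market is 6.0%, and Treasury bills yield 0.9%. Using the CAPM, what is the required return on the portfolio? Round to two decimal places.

8.81%

β_Maddox = 0.00767 / 0.02222 = 0.3452
β_Ivers = 0.00418 / 0.02222 = 0.1881
β_Eskola = 0.02032 / 0.02222 = 0.9145
β_Norwood = 0.03680 / 0.02222 = 1.6562
β_Talbot = 0.03683 / 0.02222 = 1.6575
β_P = Σ w_i β_i = 0.10×0.3452 + 0.05×0.1881 + 0.18×0.9145 + 0.32×1.6562 + 0.35×1.6575 = 1.3186
E(R_P) = R_f + β_P × MRP = 0.9% + 1.3186 × 6.0% = 8.81%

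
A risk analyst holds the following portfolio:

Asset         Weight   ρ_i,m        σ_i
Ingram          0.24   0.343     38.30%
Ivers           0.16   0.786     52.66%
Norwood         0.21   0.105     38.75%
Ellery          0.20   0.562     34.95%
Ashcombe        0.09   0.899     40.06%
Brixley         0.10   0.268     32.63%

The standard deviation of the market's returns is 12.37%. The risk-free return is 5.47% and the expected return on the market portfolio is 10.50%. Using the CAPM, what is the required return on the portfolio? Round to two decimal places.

β_Ingram = 0.343 × 38.30% / 12.37% = 1.0620
β_Ivers = 0.786 × 52.66% / 12.37% = 3.3461
β_Norwood = 0.105 × 38.75% / 12.37% = 0.3289
β_Ellery = 0.562 × 34.95% / 12.37% = 1.5879
β_Ashcombe = 0.899 × 40.06% / 12.37% = 2.9114
β_Brixley = 0.268 × 32.63% / 12.37% = 0.7069
β_P = Σ w_i β_i = 0.24×1.0620 + 0.16×3.3461 + 0.21×0.3289 + 0.20×1.5879 + 0.09×2.9114 + 0.10×0.7069 = 1.5096
MRP = 10.50% − 5.47% = 5.03%
E(R_P) = R_f + β_P × MRP = 5.47% + 1.5096 × 5.03% = 13.06%

13.06%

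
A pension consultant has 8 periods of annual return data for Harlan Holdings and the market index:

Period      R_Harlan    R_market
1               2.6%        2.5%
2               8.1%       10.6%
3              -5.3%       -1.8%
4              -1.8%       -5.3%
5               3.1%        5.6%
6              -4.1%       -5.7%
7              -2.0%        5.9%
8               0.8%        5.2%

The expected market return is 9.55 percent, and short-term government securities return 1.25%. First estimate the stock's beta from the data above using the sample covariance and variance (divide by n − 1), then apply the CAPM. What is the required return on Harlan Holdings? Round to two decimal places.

6.16%

Mean R_i = (2.6 + 8.1 − 5.3 − 1.8 + 3.1 − 4.1 − 2.0 + 0.8) / 8 = 0.1750%
Mean R_m = (2.5 + 10.6 − 1.8 − 5.3 + 5.6 − 5.7 + 5.9 + 5.2) / 8 = 2.1250%
Σ(R_i − R̄_i)(R_m − R̄_m) = 141.5550  ⇒  Cov = 141.5550 / 7 = 20.2221
Σ(R_m − R̄_m)² = 239.5150  ⇒  Var(R_m) = 239.5150 / 7 = 34.2164
β = Cov / Var(R_m) = 20.2221 / 34.2164 = 0.5910
MRP = 9.55% − 1.25% = 8.30%
E(R) = R_f + β × MRP = 1.25% + 0.5910 × 8.30% = 6.16%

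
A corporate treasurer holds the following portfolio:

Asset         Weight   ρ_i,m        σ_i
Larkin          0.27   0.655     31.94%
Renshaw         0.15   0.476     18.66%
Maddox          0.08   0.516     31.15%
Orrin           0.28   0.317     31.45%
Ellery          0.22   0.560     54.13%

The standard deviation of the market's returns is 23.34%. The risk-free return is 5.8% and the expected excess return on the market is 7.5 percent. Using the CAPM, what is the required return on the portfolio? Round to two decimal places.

β_Larkin = 0.655 × 31.94% / 23.34% = 0.8963
β_Renshaw = 0.476 × 18.66% / 23.34% = 0.3806
β_Maddox = 0.516 × 31.15% / 23.34% = 0.6887
β_Orrin = 0.317 × 31.45% / 23.34% = 0.4271
β_Ellery = 0.560 × 54.13% / 23.34% = 1.2987
β_P = Σ w_i β_i = 0.27×0.8963 + 0.15×0.3806 + 0.08×0.6887 + 0.28×0.4271 + 0.22×1.2987 = 0.7595
E(R_P) = R_f + β_P × MRP = 5.8% + 0.7595 × 7.5% = 11.50%

11.50%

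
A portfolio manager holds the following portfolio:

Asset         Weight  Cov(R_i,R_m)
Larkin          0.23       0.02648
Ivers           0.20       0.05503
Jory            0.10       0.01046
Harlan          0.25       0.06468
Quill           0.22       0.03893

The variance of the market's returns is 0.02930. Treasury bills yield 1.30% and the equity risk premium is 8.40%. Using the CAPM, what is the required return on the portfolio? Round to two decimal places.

13.59%

β_Larkin = 0.02648 / 0.02930 = 0.9038
β_Ivers = 0.05503 / 0.02930 = 1.8782
β_Jory = 0.01046 / 0.02930 = 0.3570
β_Harlan = 0.06468 / 0.02930 = 2.2075
β_Quill = 0.03893 / 0.02930 = 1.3287
β_P = Σ w_i β_i = 0.23×0.9038 + 0.20×1.8782 + 0.10×0.3570 + 0.25×2.2075 + 0.22×1.3287 = 1.4634
E(R_P) = R_f + β_P × MRP = 1.30% + 1.4634 × 8.40% = 13.59%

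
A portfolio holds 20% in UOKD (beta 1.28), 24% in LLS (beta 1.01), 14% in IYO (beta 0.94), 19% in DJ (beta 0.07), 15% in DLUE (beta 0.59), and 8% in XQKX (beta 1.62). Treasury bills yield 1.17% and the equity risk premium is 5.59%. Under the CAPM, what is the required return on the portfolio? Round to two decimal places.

β_P = Σ w_i β_i = 0.20×1.28 + 0.24×1.01 + 0.14×0.94 + 0.19×0.07 + 0.15×0.59 + 0.08×1.62 = 0.8614
E(R_P) = R_f + β_P × MRP = 1.17% + 0.8614 × 5.59% = 5.99%

5.99%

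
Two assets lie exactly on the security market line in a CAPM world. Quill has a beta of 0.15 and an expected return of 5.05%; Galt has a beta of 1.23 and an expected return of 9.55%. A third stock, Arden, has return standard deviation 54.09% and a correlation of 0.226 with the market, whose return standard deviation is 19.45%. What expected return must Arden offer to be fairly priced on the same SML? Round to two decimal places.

7.04%

MRP = (9.55% − 5.05%) / (1.23 − 0.15) = 4.1667%
R_f = 5.05% − 0.15 × 4.1667% = 4.4250%
β_Arden = ρ·σ_i/σ_m = 0.226 × 54.09 / 19.45 = 0.6285
E(R_Arden) = R_f + β × MRP = 4.4250% + 0.6285 × 4.1667% = 7.04%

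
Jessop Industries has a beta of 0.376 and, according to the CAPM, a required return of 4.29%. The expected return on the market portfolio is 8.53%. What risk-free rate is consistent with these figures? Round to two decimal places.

E(R) = R_f + β(E(R_m) − R_f) = R_f(1 − β) + β·E(R_m)
4.29% = R_f × (1 − 0.376) + 0.376 × 8.53%
4.29% = R_f × 0.624 + 3.20728%
R_f = (4.29% − 3.20728%) / 0.624 = 1.74%

1.74%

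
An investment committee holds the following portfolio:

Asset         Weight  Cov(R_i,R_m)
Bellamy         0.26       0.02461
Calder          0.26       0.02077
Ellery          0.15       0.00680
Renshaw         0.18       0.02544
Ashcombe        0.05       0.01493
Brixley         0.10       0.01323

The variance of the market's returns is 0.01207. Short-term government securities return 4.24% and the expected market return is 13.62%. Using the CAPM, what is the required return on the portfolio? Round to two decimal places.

β_Bellamy = 0.02461 / 0.01207 = 2.0389
β_Calder = 0.02077 / 0.01207 = 1.7208
β_Ellery = 0.00680 / 0.01207 = 0.5634
β_Renshaw = 0.02544 / 0.01207 = 2.1077
β_Ashcombe = 0.01493 / 0.01207 = 1.2370
β_Brixley = 0.01323 / 0.01207 = 1.0961
β_P = Σ w_i β_i = 0.26×2.0389 + 0.26×1.7208 + 0.15×0.5634 + 0.18×2.1077 + 0.05×1.2370 + 0.10×1.0961 = 1.6129
MRP = 13.62% − 4.24% = 9.38%
E(R_P) = R_f + β_P × MRP = 4.24% + 1.6129 × 9.38% = 19.37%

19.37%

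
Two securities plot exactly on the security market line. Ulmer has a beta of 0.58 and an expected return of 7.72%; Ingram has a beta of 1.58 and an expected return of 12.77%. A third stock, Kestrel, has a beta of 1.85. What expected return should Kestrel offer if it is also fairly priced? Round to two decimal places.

14.13%

MRP (SML slope) = (12.77% − 7.72%) / (1.58 − 0.58) = 5.05% / 1.00 = 5.0500%
R_f (intercept) = 7.72% − 0.58 × 5.0500% = 4.7910%
E(R_Kestrel) = R_f + β × MRP = 4.7910% + 1.85 × 5.0500% = 14.13%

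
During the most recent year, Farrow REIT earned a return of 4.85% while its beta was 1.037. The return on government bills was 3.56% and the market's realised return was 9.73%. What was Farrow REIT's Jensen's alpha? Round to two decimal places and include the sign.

-5.11%

Market excess return = 9.73% − 3.56% = 6.17%
CAPM benchmark = R_f + β(R_m − R_f) = 3.56% + 1.037 × 6.17% = 9.95829%
α = actual − benchmark = 4.85% − 9.95829% = -5.11%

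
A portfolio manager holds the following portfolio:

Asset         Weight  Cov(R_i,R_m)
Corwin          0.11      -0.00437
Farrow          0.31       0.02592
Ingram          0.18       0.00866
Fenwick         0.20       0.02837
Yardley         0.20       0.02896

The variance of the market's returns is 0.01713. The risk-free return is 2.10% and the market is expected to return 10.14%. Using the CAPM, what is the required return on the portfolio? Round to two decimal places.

β_Corwin = -0.00437 / 0.01713 = -0.2551
β_Farrow = 0.02592 / 0.01713 = 1.5131
β_Ingram = 0.00866 / 0.01713 = 0.5055
β_Fenwick = 0.02837 / 0.01713 = 1.6562
β_Yardley = 0.02896 / 0.01713 = 1.6906
β_P = Σ w_i β_i = 0.11×-0.2551 + 0.31×1.5131 + 0.18×0.5055 + 0.20×1.6562 + 0.20×1.6906 = 1.2014
MRP = 10.14% − 2.10% = 8.04%
E(R_P) = R_f + β_P × MRP = 2.10% + 1.2014 × 8.04% = 11.76%

11.76%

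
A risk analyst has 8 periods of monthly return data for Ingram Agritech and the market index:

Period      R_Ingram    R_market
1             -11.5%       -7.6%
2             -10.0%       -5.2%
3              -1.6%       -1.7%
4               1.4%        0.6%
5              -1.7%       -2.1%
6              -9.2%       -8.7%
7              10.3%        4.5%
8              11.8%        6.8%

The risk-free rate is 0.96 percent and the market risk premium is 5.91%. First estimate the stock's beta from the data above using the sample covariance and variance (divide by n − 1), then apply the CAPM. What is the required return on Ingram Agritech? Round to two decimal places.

Mean R_i = (-11.5 − 10.0 − 1.6 + 1.4 − 1.7 − 9.2 + 10.3 + 11.8) / 8 = -1.3125%
Mean R_m = (-7.6 − 5.2 − 1.7 + 0.6 − 2.1 − 8.7 + 4.5 + 6.8) / 8 = -1.6750%
Σ(R_i − R̄_i)(R_m − R̄_m) = 335.5725  ⇒  Cov = 335.5725 / 7 = 47.9389
Σ(R_m − R̄_m)² = 212.1950  ⇒  Var(R_m) = 212.1950 / 7 = 30.3136
β = Cov / Var(R_m) = 47.9389 / 30.3136 = 1.5814
E(R) = R_f + β × MRP = 0.96% + 1.5814 × 5.91% = 10.31%

10.31%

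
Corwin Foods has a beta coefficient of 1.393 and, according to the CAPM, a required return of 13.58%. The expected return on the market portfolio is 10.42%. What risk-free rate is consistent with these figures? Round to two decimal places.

E(R) = R_f + β(E(R_m) − R_f) = R_f(1 − β) + β·E(R_m)
13.58% = R_f × (1 − 1.393) + 1.393 × 10.42%
13.58% = R_f × -0.393 + 14.51506%
R_f = (13.58% − 14.51506%) / -0.393 = 2.38%

2.38%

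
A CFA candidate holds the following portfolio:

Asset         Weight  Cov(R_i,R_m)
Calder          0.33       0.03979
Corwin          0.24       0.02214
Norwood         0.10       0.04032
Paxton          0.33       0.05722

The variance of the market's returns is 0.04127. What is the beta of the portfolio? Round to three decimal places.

1.002

β_Calder = 0.03979 / 0.04127 = 0.9641
β_Corwin = 0.02214 / 0.04127 = 0.5365
β_Norwood = 0.04032 / 0.04127 = 0.9770
β_Paxton = 0.05722 / 0.04127 = 1.3865
β_P = Σ w_i β_i = 0.33×0.9641 + 0.24×0.5365 + 0.10×0.9770 + 0.33×1.3865 = 1.0022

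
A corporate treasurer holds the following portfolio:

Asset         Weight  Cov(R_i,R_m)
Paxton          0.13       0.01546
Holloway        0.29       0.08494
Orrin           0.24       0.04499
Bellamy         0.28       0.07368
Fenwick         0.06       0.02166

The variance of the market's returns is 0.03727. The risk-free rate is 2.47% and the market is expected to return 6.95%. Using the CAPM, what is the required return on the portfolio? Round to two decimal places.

β_Paxton = 0.01546 / 0.03727 = 0.4148
β_Holloway = 0.08494 / 0.03727 = 2.2790
β_Orrin = 0.04499 / 0.03727 = 1.2071
β_Bellamy = 0.07368 / 0.03727 = 1.9769
β_Fenwick = 0.02166 / 0.03727 = 0.5812
β_P = Σ w_i β_i = 0.13×0.4148 + 0.29×2.2790 + 0.24×1.2071 + 0.28×1.9769 + 0.06×0.5812 = 1.5929
MRP = 6.95% − 2.47% = 4.48%
E(R_P) = R_f + β_P × MRP = 2.47% + 1.5929 × 4.48% = 9.61%

9.61%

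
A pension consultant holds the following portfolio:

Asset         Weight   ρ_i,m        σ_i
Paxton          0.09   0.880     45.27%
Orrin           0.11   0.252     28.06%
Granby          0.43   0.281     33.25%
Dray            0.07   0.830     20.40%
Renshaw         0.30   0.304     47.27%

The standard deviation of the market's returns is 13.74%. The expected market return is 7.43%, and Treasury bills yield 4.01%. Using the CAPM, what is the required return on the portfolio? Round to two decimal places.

7.46%

β_Paxton = 0.880 × 45.27% / 13.74% = 2.8994
β_Orrin = 0.252 × 28.06% / 13.74% = 0.5146
β_Granby = 0.281 × 33.25% / 13.74% = 0.6800
β_Dray = 0.830 × 20.40% / 13.74% = 1.2323
β_Renshaw = 0.304 × 47.27% / 13.74% = 1.0459
β_P = Σ w_i β_i = 0.09×2.8994 + 0.11×0.5146 + 0.43×0.6800 + 0.07×1.2323 + 0.30×1.0459 = 1.0100
MRP = 7.43% − 4.01% = 3.42%
E(R_P) = R_f + β_P × MRP = 4.01% + 1.0100 × 3.42% = 7.46%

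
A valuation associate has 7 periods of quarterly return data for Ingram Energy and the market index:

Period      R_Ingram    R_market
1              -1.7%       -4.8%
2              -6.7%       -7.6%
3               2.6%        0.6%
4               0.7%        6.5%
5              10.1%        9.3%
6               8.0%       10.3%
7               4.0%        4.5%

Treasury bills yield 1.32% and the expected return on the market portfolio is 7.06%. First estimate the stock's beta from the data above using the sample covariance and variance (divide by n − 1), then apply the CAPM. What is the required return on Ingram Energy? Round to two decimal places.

5.62%

Mean R_i = (-1.7 − 6.7 + 2.6 + 0.7 + 10.1 + 8.0 + 4.0) / 7 = 2.4286%
Mean R_m = (-4.8 − 7.6 + 0.6 + 6.5 + 9.3 + 10.3 + 4.5) / 7 = 2.6857%
Σ(R_i − R̄_i)(R_m − R̄_m) = 213.8629  ⇒  Cov = 213.8629 / 6 = 35.6438
Σ(R_m − R̄_m)² = 285.7486  ⇒  Var(R_m) = 285.7486 / 6 = 47.6248
β = Cov / Var(R_m) = 35.6438 / 47.6248 = 0.7484
MRP = 7.06% − 1.32% = 5.74%
E(R) = R_f + β × MRP = 1.32% + 0.7484 × 5.74% = 5.62%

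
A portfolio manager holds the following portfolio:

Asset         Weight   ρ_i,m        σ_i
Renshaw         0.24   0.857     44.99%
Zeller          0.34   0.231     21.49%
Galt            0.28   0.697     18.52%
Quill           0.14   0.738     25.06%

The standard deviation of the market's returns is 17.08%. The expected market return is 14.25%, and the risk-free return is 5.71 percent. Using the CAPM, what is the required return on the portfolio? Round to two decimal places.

14.28%

β_Renshaw = 0.857 × 44.99% / 17.08% = 2.2574
β_Zeller = 0.231 × 21.49% / 17.08% = 0.2906
β_Galt = 0.697 × 18.52% / 17.08% = 0.7558
β_Quill = 0.738 × 25.06% / 17.08% = 1.0828
β_P = Σ w_i β_i = 0.24×2.2574 + 0.34×0.2906 + 0.28×0.7558 + 0.14×1.0828 = 1.0038
MRP = 14.25% − 5.71% = 8.54%
E(R_P) = R_f + β_P × MRP = 5.71% + 1.0038 × 8.54% = 14.28%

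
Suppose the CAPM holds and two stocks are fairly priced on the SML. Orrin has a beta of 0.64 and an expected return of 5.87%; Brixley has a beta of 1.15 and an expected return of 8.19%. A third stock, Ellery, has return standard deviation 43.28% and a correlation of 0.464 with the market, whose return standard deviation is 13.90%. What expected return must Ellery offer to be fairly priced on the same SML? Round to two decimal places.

9.53%

MRP = (8.19% − 5.87%) / (1.15 − 0.64) = 4.5490%
R_f = 5.87% − 0.64 × 4.5490% = 2.9586%
β_Ellery = ρ·σ_i/σ_m = 0.464 × 43.28 / 13.90 = 1.4447
E(R_Ellery) = R_f + β × MRP = 2.9586% + 1.4447 × 4.5490% = 9.53%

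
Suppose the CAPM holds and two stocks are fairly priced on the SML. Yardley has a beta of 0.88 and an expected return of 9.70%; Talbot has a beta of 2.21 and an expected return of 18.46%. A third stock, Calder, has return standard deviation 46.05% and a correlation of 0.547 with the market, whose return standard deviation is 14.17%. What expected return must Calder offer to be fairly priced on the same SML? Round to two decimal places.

MRP = (18.46% − 9.70%) / (2.21 − 0.88) = 6.5865%
R_f = 9.70% − 0.88 × 6.5865% = 3.9039%
β_Calder = ρ·σ_i/σ_m = 0.547 × 46.05 / 14.17 = 1.7777
E(R_Calder) = R_f + β × MRP = 3.9039% + 1.7777 × 6.5865% = 15.61%

15.61%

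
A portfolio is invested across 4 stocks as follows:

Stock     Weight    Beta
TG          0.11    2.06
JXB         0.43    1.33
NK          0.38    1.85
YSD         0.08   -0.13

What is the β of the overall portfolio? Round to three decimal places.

β_P = Σ w_i β_i = 0.11×2.06 + 0.43×1.33 + 0.38×1.85 + 0.08×-0.13 = 1.4911

1.491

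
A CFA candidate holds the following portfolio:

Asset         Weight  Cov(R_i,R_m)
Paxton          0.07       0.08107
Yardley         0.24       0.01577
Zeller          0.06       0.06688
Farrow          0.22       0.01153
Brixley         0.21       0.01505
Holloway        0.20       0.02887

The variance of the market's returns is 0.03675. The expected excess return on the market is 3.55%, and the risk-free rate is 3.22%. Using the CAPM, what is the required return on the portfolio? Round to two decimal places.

5.63%

β_Paxton = 0.08107 / 0.03675 = 2.2060
β_Yardley = 0.01577 / 0.03675 = 0.4291
β_Zeller = 0.06688 / 0.03675 = 1.8199
β_Farrow = 0.01153 / 0.03675 = 0.3137
β_Brixley = 0.01505 / 0.03675 = 0.4095
β_Holloway = 0.02887 / 0.03675 = 0.7856
β_P = Σ w_i β_i = 0.07×2.2060 + 0.24×0.4291 + 0.06×1.8199 + 0.22×0.3137 + 0.21×0.4095 + 0.20×0.7856 = 0.6787
E(R_P) = R_f + β_P × MRP = 3.22% + 0.6787 × 3.55% = 5.63%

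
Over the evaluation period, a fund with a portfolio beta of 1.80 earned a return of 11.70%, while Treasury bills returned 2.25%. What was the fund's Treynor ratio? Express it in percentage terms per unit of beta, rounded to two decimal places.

Treynor = (R_P − R_f) / β_P = (11.70% − 2.25%) / 1.8000 = 9.45% / 1.8000 = 5.25%

5.25%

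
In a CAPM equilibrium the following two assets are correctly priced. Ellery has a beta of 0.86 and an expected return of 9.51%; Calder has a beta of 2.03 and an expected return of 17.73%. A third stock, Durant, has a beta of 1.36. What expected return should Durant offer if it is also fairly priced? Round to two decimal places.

13.02%

MRP (SML slope) = (17.73% − 9.51%) / (2.03 − 0.86) = 8.22% / 1.17 = 7.0256%
R_f (intercept) = 9.51% − 0.86 × 7.0256% = 3.4680%
E(R_Durant) = R_f + β × MRP = 3.4680% + 1.36 × 7.0256% = 13.02%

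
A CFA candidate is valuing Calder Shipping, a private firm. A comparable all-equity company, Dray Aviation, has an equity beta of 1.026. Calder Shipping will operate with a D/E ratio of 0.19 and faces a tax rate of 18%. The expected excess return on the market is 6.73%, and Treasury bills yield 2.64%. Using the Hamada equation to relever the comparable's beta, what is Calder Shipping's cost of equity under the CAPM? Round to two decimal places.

β_L = β_U × [1 + (1 − t)(D/E)] = 1.026 × [1 + (1 − 0.18) × 0.19]
    = 1.026 × [1 + 0.82 × 0.19] = 1.026 × 1.1558 = 1.1859
E(R) = R_f + β_L × MRP = 2.64% + 1.1859 × 6.73% = 10.62%

10.62%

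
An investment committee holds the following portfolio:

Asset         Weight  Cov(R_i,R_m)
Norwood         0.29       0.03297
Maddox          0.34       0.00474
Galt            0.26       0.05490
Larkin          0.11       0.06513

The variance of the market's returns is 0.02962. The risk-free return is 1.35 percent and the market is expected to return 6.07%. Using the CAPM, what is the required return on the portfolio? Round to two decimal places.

β_Norwood = 0.03297 / 0.02962 = 1.1131
β_Maddox = 0.00474 / 0.02962 = 0.1600
β_Galt = 0.05490 / 0.02962 = 1.8535
β_Larkin = 0.06513 / 0.02962 = 2.1989
β_P = Σ w_i β_i = 0.29×1.1131 + 0.34×0.1600 + 0.26×1.8535 + 0.11×2.1989 = 1.1010
MRP = 6.07% − 1.35% = 4.72%
E(R_P) = R_f + β_P × MRP = 1.35% + 1.1010 × 4.72% = 6.55%

6.55%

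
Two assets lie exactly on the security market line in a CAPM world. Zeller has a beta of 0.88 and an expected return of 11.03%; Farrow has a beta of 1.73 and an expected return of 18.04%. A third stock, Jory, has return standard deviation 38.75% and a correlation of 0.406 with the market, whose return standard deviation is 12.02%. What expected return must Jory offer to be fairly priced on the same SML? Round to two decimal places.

MRP = (18.04% − 11.03%) / (1.73 − 0.88) = 8.2471%
R_f = 11.03% − 0.88 × 8.2471% = 3.7726%
β_Jory = ρ·σ_i/σ_m = 0.406 × 38.75 / 12.02 = 1.3089
E(R_Jory) = R_f + β × MRP = 3.7726% + 1.3089 × 8.2471% = 14.57%

14.57%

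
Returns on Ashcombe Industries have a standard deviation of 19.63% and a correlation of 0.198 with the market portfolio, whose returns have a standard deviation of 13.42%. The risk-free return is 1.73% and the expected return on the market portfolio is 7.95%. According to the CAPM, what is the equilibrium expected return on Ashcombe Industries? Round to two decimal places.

β = ρ × σ_i / σ_m = 0.198 × 19.63% / 13.42% = 0.2896
MRP = 7.95% − 1.73% = 6.22%
E(R) = 1.73% + 0.2896 × 6.22% = 3.53%

3.53%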